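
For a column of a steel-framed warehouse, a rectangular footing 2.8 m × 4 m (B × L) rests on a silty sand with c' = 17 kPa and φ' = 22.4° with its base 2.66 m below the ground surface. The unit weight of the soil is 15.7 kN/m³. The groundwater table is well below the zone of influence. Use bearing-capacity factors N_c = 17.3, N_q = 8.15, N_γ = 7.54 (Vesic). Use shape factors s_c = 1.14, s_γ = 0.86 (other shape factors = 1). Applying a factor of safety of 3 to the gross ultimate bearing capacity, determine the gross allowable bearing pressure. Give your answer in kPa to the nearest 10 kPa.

q_all ≈ 270 kPa

q = γ·D_f = 15.7 × 2.66 = 41.762 kPa.
c·N_c·s_c = 17 × 17.3 × 1.14 = 335.27 kPa
q·N_q = 41.762 × 8.15 = 340.36 kPa
0.5·γ·B·N_γ·s_γ = 0.5 × 15.7 × 2.8 × 7.54 × 0.86 = 142.53 kPa
q_ult = 335.27 + 340.36 + 142.53 = 818.16 kPa.
q_all = q_ult / FS = 818.16 / 3 = 272.72 kPa.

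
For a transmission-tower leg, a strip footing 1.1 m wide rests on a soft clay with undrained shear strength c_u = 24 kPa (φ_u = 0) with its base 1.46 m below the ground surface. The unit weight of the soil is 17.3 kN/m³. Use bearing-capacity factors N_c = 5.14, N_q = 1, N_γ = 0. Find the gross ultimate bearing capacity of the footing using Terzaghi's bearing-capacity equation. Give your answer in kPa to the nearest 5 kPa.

q_ult ≈ 150 kPa

Effective surcharge at the founding depth q = γ·D_f = 17.3 × 1.46 = 25.258 kPa.
q_ult = c·N_c + q·N_q
     = 24 × 5.14 + 25.258 × 1
     = 123.36 + 25.258 = 148.62 kPa.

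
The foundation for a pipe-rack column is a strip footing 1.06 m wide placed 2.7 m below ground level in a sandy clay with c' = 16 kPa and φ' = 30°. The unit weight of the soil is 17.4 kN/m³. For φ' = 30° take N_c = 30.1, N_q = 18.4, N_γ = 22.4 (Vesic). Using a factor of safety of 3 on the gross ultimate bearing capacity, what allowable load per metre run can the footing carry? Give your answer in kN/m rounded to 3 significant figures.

≈ 549 kN/m

q = γ·D_f = 17.4 × 2.7 = 46.98 kPa.
c·N_c = 16 × 30.1 = 481.6 kPa
q·N_q = 46.98 × 18.4 = 864.43 kPa
0.5·γ·B·N_γ = 0.5 × 17.4 × 1.06 × 22.4 = 206.57 kPa
q_ult = 481.6 + 864.43 + 206.57 = 1552.6 kPa.
Gross allowable pressure q_all = 1552.6 / 3 = 517.53 kPa.
Allowable wall load = q_all × B = 517.53 × 1.06 = 548.59 kN per metre run.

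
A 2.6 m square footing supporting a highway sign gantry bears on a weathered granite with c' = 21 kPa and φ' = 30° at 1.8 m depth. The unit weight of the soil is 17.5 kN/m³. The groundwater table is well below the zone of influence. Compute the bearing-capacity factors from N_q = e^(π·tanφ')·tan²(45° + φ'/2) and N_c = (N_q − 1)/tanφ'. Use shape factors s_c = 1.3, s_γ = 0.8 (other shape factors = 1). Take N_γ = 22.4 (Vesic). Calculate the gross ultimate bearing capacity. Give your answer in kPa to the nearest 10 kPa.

tan30° = 0.5774, so N_q = e^(π×0.5774)·tan²(60°) = 6.134 × 3.0 = 18.4.
N_c = (18.4 − 1)/tan30° = 30.14.
Overburden at base level: q = 17.5 × 1.8 = 31.5 kPa.
Cohesion term c·N_c·s_c = 21 × 30.14 × 1.3 = 822.81 kPa; surcharge term q·N_q = 31.5 × 18.401 = 579.64 kPa; self-weight term 0.5·γ·B·N_γ·s_γ = 0.5 × 17.5 × 2.6 × 22.4 × 0.8 = 407.68 kPa.
q_ult = 822.81 + 579.64 + 407.68 = 1810.1 kPa.

q_ult ≈ 1810 kPa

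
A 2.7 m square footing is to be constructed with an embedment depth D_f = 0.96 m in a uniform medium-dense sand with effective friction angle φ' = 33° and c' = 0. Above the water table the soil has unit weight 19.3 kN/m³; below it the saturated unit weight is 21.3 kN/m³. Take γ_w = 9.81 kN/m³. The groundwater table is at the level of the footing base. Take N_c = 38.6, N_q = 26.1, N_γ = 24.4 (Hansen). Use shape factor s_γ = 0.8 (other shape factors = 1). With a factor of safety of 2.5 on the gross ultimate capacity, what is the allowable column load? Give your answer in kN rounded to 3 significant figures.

Overburden at base level: q = 19.3 × 0.96 = 18.528 kPa.
Below the base the soil is submerged, so the ½γBN_γ term uses γ' = 21.3 − 9.81 = 11.49 kN/m³.
Surcharge term q·N_q = 18.528 × 26.1 = 483.58 kPa; self-weight term 0.5·γ·B·N_γ·s_γ = 0.5 × 11.49 × 2.7 × 24.4 × 0.8 = 302.78 kPa.
q_ult = 483.58 + 302.78 = 786.37 kPa.
Gross allowable pressure q_all = 786.37 / 2.5 = 314.55 kPa.
Footing area = 7.29 m², so allowable column load = 314.55 × 7.29 = 2293 kN.

P_all ≈ 2290 kN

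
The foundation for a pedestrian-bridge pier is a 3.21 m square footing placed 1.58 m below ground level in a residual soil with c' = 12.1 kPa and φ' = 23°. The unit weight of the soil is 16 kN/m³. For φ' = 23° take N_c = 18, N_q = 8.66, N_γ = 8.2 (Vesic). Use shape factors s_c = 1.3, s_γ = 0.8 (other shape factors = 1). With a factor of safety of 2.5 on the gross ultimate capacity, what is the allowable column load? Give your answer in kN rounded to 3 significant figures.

Effective surcharge at the founding depth q = γ·D_f = 16 × 1.58 = 25.28 kPa.
q_ult = c·N_c·s_c + q·N_q + 0.5·γ·B·N_γ·s_γ
     = 12.1 × 18 × 1.3 + 25.28 × 8.66 + 0.5 × 16 × 3.21 × 8.2 × 0.8
     = 283.14 + 218.92 + 168.46 = 670.53 kPa.
Gross allowable pressure q_all = 670.53 / 2.5 = 268.21 kPa.
Footing area = 10.3041 m², so allowable column load = 268.21 × 10.3041 = 2763.7 kN.

P_all ≈ 2760 kN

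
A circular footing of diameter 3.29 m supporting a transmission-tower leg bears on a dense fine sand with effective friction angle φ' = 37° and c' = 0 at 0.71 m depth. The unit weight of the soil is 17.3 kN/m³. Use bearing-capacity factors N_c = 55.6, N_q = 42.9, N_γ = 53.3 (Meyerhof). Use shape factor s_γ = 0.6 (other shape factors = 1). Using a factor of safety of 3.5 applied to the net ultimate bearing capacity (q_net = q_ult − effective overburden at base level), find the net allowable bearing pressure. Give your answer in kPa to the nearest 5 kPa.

q_all(net) ≈ 405 kPa

Overburden at base level: q = 17.3 × 0.71 = 12.283 kPa.
Surcharge term q·N_q = 12.283 × 42.9 = 526.94 kPa; self-weight term 0.5·γ·B·N_γ·s_γ = 0.5 × 17.3 × 3.29 × 53.3 × 0.6 = 910.1 kPa.
q_ult = 526.94 + 910.1 = 1437 kPa.
Net ultimate: q_net = 1437 − 12.283 = 1424.8 kPa.
q_all(net) = 1424.8 / 3.5 = 407.07 kPa.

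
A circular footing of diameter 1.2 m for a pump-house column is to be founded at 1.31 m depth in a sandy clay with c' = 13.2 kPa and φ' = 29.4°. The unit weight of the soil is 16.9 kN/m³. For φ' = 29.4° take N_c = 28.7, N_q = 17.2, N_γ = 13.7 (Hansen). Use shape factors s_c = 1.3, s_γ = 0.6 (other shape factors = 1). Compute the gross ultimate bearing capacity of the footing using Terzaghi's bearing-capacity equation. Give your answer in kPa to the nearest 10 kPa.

Effective surcharge at the founding depth q = γ·D_f = 16.9 × 1.31 = 22.139 kPa.
q_ult = c·N_c·s_c + q·N_q + 0.5·γ·B·N_γ·s_γ
     = 13.2 × 28.7 × 1.3 + 22.139 × 17.2 + 0.5 × 16.9 × 1.2 × 13.7 × 0.6
     = 492.49 + 380.79 + 83.351 = 956.63 kPa.

q_ult ≈ 960 kPa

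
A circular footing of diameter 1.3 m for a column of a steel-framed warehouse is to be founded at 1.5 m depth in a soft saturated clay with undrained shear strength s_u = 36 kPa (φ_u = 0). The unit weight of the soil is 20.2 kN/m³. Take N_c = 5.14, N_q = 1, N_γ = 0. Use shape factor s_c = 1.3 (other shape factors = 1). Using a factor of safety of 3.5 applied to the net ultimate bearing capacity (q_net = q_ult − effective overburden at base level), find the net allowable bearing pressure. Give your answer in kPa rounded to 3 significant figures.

q_all(net) ≈ 68.7 kPa

Overburden at base level: q = 20.2 × 1.5 = 30.3 kPa.
Cohesion term c·N_c·s_c = 36 × 5.14 × 1.3 = 240.55 kPa; surcharge term q·N_q = 30.3 × 1 = 30.3 kPa.
q_ult = 240.55 + 30.3 = 270.85 kPa.
Net ultimate: q_net = 270.85 − 30.3 = 240.55 kPa.
q_all(net) = 240.55 / 3.5 = 68.729 kPa.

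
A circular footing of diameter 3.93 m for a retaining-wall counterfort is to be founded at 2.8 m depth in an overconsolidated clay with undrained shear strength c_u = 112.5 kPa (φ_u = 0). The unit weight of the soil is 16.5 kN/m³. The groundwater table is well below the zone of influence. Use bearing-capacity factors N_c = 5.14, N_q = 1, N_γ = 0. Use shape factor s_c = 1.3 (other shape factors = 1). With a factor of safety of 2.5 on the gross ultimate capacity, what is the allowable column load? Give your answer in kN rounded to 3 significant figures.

P_all ≈ 3870 kN

Overburden at base level: q = 16.5 × 2.8 = 46.2 kPa.
Cohesion term c·N_c·s_c = 112.5 × 5.14 × 1.3 = 751.73 kPa; surcharge term q·N_q = 46.2 × 1 = 46.2 kPa.
q_ult = 751.73 + 46.2 = 797.93 kPa.
Gross allowable pressure q_all = 797.93 / 2.5 = 319.17 kPa.
Footing area = 12.1304 m², so allowable column load = 319.17 × 12.1304 = 3871.7 kN.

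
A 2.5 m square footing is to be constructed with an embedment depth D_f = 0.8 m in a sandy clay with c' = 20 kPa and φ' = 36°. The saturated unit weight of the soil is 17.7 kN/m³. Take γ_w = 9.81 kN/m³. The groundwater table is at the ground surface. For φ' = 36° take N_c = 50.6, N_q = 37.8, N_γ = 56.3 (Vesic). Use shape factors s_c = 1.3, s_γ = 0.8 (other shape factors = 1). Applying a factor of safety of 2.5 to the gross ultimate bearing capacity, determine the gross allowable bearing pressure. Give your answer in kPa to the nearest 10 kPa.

Water table at ground surface, so effective unit weight γ' = 17.7 − 9.81 = 7.89 kN/m³ is used throughout; overburden q = 7.89 × 0.8 = 6.312 kPa; the same γ' applies in the ½γBN_γ term.
Cohesion term c·N_c·s_c = 20 × 50.6 × 1.3 = 1315.6 kPa; surcharge term q·N_q = 6.312 × 37.8 = 238.59 kPa; self-weight term 0.5·γ·B·N_γ·s_γ = 0.5 × 7.89 × 2.5 × 56.3 × 0.8 = 444.21 kPa.
q_ult = 1315.6 + 238.59 + 444.21 = 1998.4 kPa.
q_all = q_ult / FS = 1998.4 / 2.5 = 799.36 kPa.

q_all ≈ 800 kPa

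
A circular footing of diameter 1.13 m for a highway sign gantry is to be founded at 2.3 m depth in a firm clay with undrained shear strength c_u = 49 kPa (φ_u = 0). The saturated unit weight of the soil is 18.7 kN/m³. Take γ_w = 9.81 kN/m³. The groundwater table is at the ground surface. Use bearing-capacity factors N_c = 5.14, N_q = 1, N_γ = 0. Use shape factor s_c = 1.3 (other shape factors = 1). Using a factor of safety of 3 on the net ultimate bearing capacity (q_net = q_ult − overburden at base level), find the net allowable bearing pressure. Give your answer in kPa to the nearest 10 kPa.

Water table at ground surface, so effective unit weight γ' = 18.7 − 9.81 = 8.89 kN/m³ is used throughout; overburden q = 8.89 × 2.3 = 20.447 kPa.
Cohesion term c·N_c·s_c = 49 × 5.14 × 1.3 = 327.42 kPa; surcharge term q·N_q = 20.447 × 1 = 20.447 kPa.
q_ult = 327.42 + 20.447 = 347.87 kPa.
q_net = 347.87 − 20.447 = 327.42 kPa.
q_all(net) = 327.42 / 3 = 109.14 kPa.

q_all(net) ≈ 110 kPa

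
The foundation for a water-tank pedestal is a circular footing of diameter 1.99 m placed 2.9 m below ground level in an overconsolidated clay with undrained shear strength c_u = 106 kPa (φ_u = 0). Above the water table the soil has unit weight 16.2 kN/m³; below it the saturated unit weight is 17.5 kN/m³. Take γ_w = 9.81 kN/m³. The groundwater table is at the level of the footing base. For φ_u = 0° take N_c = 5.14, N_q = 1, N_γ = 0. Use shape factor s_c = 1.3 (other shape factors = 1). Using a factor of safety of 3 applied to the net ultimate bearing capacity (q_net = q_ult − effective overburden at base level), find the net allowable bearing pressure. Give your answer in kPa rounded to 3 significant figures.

q_all(net) ≈ 236 kPa

Overburden at base level: q = 16.2 × 2.9 = 46.98 kPa.
Cohesion term c·N_c·s_c = 106 × 5.14 × 1.3 = 708.29 kPa; surcharge term q·N_q = 46.98 × 1 = 46.98 kPa.
q_ult = 708.29 + 46.98 = 755.27 kPa.
Net ultimate: q_net = 755.27 − 46.98 = 708.29 kPa.
q_all(net) = 708.29 / 3 = 236.1 kPa.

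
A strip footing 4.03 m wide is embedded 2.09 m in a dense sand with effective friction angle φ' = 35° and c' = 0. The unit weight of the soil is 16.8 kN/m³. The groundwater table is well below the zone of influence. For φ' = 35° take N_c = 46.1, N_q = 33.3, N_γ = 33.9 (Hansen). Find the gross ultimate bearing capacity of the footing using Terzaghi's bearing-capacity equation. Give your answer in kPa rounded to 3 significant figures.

Overburden at base level: q = 16.8 × 2.09 = 35.112 kPa.
Surcharge term q·N_q = 35.112 × 33.3 = 1169.2 kPa; self-weight term 0.5·γ·B·N_γ = 0.5 × 16.8 × 4.03 × 33.9 = 1147.6 kPa.
q_ult = 1169.2 + 1147.6 = 2316.8 kPa.

q_ult ≈ 2320 kPa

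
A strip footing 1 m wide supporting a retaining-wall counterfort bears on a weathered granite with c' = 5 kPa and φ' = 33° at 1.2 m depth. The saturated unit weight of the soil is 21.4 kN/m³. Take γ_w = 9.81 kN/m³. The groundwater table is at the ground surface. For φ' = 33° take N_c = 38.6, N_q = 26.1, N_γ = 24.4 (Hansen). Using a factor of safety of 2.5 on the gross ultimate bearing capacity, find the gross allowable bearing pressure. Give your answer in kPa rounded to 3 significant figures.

Water table at ground surface, so effective unit weight γ' = 21.4 − 9.81 = 11.59 kN/m³ is used throughout; overburden q = 11.59 × 1.2 = 13.908 kPa; the same γ' applies in the ½γBN_γ term.
Cohesion term c·N_c = 5 × 38.6 = 193 kPa; surcharge term q·N_q = 13.908 × 26.1 = 363 kPa; self-weight term 0.5·γ·B·N_γ = 0.5 × 11.59 × 1 × 24.4 = 141.4 kPa.
q_ult = 193 + 363 + 141.4 = 697.4 kPa.
q_all = 697.4 / 2.5 = 278.96 kPa.

q_all ≈ 279 kPa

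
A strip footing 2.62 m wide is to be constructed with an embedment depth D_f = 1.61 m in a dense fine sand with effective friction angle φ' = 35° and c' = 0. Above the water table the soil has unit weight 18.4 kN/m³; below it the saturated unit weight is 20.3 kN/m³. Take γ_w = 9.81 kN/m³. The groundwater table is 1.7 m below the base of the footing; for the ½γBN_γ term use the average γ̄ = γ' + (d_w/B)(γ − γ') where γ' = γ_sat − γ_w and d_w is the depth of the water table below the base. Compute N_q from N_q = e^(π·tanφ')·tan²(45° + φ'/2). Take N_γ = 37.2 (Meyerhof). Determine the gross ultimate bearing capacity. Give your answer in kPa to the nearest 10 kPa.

q_ult ≈ 1750 kPa

tan35° = 0.7002, so N_q = e^(π×0.7002)·tan²(62.5°) = 9.023 × 3.69 = 33.3.
Overburden at base level: q = 18.4 × 1.61 = 29.624 kPa.
The water table is 1.7 m below the base (< B = 2.62 m), so the ½γBN_γ term uses γ̄ = γ' + (d_w/B)(γ − γ') = 10.49 + (1.7/2.62)(18.4 − 10.49) = 15.622 kN/m³.
Surcharge term q·N_q = 29.624 × 33.296 = 986.36 kPa; self-weight term 0.5·γ·B·N_γ = 0.5 × 15.622 × 2.62 × 37.2 = 761.31 kPa.
q_ult = 986.36 + 761.31 = 1747.7 kPa.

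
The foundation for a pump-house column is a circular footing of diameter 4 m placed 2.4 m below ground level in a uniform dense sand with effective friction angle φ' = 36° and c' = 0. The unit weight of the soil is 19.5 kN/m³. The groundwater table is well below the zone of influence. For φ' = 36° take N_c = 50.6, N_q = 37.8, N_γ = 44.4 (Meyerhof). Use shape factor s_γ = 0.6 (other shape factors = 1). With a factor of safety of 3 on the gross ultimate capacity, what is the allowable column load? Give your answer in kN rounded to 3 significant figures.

Effective surcharge at the founding depth q = γ·D_f = 19.5 × 2.4 = 46.8 kPa.
q_ult = q·N_q + 0.5·γ·B·N_γ·s_γ
     = 46.8 × 37.8 + 0.5 × 19.5 × 4 × 44.4 × 0.6
     = 1769 + 1039 = 2808 kPa.
Gross allowable pressure q_all = 2808 / 3 = 936 kPa.
Footing area = 12.5664 m², so allowable column load = 936 × 12.5664 = 11762 kN.

P_all ≈ 11800 kN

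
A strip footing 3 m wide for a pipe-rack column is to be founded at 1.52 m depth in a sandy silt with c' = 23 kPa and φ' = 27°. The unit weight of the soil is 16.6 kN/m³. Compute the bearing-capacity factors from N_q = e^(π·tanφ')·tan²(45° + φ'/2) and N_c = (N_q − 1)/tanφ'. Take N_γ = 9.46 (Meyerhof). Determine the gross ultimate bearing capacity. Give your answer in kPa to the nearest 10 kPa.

tan27° = 0.5095, so N_q = e^(π×0.5095)·tan²(58.5°) = 4.957 × 2.663 = 13.2.
N_c = (13.2 − 1)/tan27° = 23.94.
q = γ·D_f = 16.6 × 1.52 = 25.232 kPa.
c·N_c = 23 × 23.942 = 550.67 kPa
q·N_q = 25.232 × 13.199 = 333.04 kPa
0.5·γ·B·N_γ = 0.5 × 16.6 × 3 × 9.46 = 235.55 kPa
q_ult = 550.67 + 333.04 + 235.55 = 1119.3 kPa.

q_ult ≈ 1120 kPa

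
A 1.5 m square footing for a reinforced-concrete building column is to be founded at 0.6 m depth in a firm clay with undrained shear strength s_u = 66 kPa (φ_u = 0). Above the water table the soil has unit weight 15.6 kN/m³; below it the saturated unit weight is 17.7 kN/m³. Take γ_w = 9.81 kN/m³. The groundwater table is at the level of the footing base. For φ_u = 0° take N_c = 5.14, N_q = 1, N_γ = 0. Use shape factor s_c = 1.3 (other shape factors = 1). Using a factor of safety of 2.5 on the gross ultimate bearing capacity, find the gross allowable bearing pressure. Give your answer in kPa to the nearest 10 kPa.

q_all ≈ 180 kPa

q = γ·D_f = 15.6 × 0.6 = 9.36 kPa.
c·N_c·s_c = 66 × 5.14 × 1.3 = 441.01 kPa
q·N_q = 9.36 × 1 = 9.36 kPa
q_ult = 441.01 + 9.36 = 450.37 kPa.
q_all = 450.37 / 2.5 = 180.15 kPa.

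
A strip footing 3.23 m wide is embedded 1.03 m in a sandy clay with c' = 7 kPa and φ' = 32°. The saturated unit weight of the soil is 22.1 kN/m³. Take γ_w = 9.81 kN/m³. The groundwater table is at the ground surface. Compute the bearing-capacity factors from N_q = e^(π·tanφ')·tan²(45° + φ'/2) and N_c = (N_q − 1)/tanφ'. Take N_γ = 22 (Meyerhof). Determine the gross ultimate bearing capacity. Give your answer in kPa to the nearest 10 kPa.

q_ult ≈ 980 kPa

tan32° = 0.6249, so N_q = e^(π×0.6249)·tan²(61°) = 7.121 × 3.255 = 23.18.
N_c = (23.18 − 1)/tan32° = 35.49.
γ' = 22.1 − 9.81 = 12.29 kN/m³ (submerged throughout). q = 12.29 × 1.03 = 12.659 kPa; the same γ' applies in the ½γBN_γ term.
c·N_c = 7 × 35.49 = 248.43 kPa
q·N_q = 12.659 × 23.177 = 293.39 kPa
0.5·γ·B·N_γ = 0.5 × 12.29 × 3.23 × 22 = 436.66 kPa
q_ult = 248.43 + 293.39 + 436.66 = 978.48 kPa.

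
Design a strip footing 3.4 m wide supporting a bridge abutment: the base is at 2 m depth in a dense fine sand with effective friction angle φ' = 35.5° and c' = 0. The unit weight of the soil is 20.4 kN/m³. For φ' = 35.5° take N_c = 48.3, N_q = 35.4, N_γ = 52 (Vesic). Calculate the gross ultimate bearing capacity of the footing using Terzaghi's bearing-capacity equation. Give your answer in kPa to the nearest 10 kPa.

q_ult ≈ 3250 kPa

Overburden at base level: q = 20.4 × 2 = 40.8 kPa.
Surcharge term q·N_q = 40.8 × 35.4 = 1444.3 kPa; self-weight term 0.5·γ·B·N_γ = 0.5 × 20.4 × 3.4 × 52 = 1803.4 kPa.
q_ult = 1444.3 + 1803.4 = 3247.7 kPa.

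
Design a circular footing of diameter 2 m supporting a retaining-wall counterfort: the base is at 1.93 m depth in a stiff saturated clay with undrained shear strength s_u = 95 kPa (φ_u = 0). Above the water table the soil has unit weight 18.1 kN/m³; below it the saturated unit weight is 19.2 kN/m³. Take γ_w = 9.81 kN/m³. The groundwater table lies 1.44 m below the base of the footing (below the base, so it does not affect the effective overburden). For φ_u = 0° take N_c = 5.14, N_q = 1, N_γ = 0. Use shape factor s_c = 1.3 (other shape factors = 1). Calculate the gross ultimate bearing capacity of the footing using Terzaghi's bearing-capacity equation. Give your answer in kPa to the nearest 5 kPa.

q_ult ≈ 670 kPa

Effective surcharge at the founding depth q = γ·D_f = 18.1 × 1.93 = 34.933 kPa.
q_ult = c·N_c·s_c + q·N_q
     = 95 × 5.14 × 1.3 + 34.933 × 1
     = 634.79 + 34.933 = 669.72 kPa.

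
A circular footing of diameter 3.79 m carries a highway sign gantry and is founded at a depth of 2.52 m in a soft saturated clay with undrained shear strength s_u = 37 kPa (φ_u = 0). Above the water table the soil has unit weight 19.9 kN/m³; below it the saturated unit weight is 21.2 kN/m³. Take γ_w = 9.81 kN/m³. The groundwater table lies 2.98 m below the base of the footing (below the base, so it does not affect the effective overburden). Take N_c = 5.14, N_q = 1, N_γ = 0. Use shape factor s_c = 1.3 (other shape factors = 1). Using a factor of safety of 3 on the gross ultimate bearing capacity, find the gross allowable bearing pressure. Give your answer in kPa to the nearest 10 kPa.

Overburden at base level: q = 19.9 × 2.52 = 50.148 kPa.
Cohesion term c·N_c·s_c = 37 × 5.14 × 1.3 = 247.23 kPa; surcharge term q·N_q = 50.148 × 1 = 50.148 kPa.
q_ult = 247.23 + 50.148 = 297.38 kPa.
q_all = 297.38 / 3 = 99.127 kPa.

q_all ≈ 100 kPa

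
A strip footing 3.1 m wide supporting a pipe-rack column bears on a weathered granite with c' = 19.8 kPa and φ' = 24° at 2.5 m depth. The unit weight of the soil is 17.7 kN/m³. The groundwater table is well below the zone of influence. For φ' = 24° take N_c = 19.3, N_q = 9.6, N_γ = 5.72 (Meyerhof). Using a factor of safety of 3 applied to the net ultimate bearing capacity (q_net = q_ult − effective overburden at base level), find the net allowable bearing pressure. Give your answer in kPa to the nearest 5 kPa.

q = γ·D_f = 17.7 × 2.5 = 44.25 kPa.
c·N_c = 19.8 × 19.3 = 382.14 kPa
q·N_q = 44.25 × 9.6 = 424.8 kPa
0.5·γ·B·N_γ = 0.5 × 17.7 × 3.1 × 5.72 = 156.93 kPa
q_ult = 382.14 + 424.8 + 156.93 = 963.87 kPa.
Net ultimate: q_net = 963.87 − 44.25 = 919.62 kPa.
q_all(net) = 919.62 / 3 = 306.54 kPa.

q_all(net) ≈ 305 kPa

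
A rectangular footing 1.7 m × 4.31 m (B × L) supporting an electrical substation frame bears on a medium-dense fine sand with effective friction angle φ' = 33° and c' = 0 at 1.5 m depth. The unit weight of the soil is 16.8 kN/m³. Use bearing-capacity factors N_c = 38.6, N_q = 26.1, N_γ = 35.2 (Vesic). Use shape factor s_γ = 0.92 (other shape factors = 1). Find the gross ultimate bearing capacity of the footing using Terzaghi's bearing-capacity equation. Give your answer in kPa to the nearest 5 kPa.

Effective surcharge at the founding depth q = γ·D_f = 16.8 × 1.5 = 25.2 kPa.
q_ult = q·N_q + 0.5·γ·B·N_γ·s_γ
     = 25.2 × 26.1 + 0.5 × 16.8 × 1.7 × 35.2 × 0.92
     = 657.72 + 462.44 = 1120.2 kPa.

q_ult ≈ 1120 kPa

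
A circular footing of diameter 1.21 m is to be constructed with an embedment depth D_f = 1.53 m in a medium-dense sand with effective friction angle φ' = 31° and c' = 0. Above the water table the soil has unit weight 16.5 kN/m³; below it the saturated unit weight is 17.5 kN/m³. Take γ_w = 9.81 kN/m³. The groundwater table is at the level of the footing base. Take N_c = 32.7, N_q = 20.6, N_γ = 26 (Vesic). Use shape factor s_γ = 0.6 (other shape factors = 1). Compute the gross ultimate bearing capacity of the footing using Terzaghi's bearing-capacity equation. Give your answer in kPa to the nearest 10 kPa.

Overburden at base level: q = 16.5 × 1.53 = 25.245 kPa.
Below the base the soil is submerged, so the ½γBN_γ term uses γ' = 17.5 − 9.81 = 7.69 kN/m³.
Surcharge term q·N_q = 25.245 × 20.6 = 520.05 kPa; self-weight term 0.5·γ·B·N_γ·s_γ = 0.5 × 7.69 × 1.21 × 26 × 0.6 = 72.578 kPa.
q_ult = 520.05 + 72.578 = 592.63 kPa.

q_ult ≈ 590 kPa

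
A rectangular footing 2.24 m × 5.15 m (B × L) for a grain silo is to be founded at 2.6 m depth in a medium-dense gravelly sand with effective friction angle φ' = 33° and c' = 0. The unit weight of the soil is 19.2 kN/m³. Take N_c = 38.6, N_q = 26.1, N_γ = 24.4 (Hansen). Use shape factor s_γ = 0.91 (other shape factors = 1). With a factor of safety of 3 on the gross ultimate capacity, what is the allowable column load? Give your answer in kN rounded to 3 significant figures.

P_all ≈ 6850 kN

q = γ·D_f = 19.2 × 2.6 = 49.92 kPa.
q·N_q = 49.92 × 26.1 = 1302.9 kPa
0.5·γ·B·N_γ·s_γ = 0.5 × 19.2 × 2.24 × 24.4 × 0.91 = 477.47 kPa
q_ult = 1302.9 + 477.47 = 1780.4 kPa.
Gross allowable pressure q_all = 1780.4 / 3 = 593.46 kPa.
Footing area = 11.536 m², so allowable column load = 593.46 × 11.536 = 6846.2 kN.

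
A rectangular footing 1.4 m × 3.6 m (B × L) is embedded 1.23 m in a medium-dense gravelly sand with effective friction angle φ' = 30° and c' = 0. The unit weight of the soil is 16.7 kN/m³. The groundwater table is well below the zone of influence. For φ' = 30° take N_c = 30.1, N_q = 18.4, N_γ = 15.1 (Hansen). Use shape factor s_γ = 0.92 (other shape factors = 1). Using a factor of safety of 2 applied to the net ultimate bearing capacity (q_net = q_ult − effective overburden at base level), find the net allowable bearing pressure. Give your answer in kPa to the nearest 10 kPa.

q_all(net) ≈ 260 kPa

Overburden at base level: q = 16.7 × 1.23 = 20.541 kPa.
Surcharge term q·N_q = 20.541 × 18.4 = 377.95 kPa; self-weight term 0.5·γ·B·N_γ·s_γ = 0.5 × 16.7 × 1.4 × 15.1 × 0.92 = 162.4 kPa.
q_ult = 377.95 + 162.4 = 540.35 kPa.
Net ultimate: q_net = 540.35 − 20.541 = 519.81 kPa.
q_all(net) = 519.81 / 2 = 259.91 kPa.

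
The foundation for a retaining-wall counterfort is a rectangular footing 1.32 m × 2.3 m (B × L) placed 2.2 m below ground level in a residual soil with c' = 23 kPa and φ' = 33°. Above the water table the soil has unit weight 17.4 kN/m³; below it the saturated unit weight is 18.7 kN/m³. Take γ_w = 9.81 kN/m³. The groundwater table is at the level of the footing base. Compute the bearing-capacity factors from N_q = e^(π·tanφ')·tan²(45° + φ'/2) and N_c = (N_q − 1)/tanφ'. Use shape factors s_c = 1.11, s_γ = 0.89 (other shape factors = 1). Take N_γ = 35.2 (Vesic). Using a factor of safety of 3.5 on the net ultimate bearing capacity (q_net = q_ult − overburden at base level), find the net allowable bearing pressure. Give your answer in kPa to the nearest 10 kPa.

q_all(net) ≈ 610 kPa

N_q = e^(π·tan33°)·tan²(61.5°) = 26.09; N_c = (N_q − 1)/tanφ' = 38.64.
q = γ·D_f = 17.4 × 2.2 = 38.28 kPa.
For the ½γBN_γ term take γ' = 18.7 − 9.81 = 8.89 kN/m³ (soil below base is submerged).
c·N_c·s_c = 23 × 38.638 × 1.11 = 986.44 kPa
q·N_q = 38.28 × 26.092 = 998.8 kPa
0.5·γ·B·N_γ·s_γ = 0.5 × 8.89 × 1.32 × 35.2 × 0.89 = 183.81 kPa
q_ult = 986.44 + 998.8 + 183.81 = 2169.1 kPa.
q_net = 2169.1 − 38.28 = 2130.8 kPa.
q_all(net) = 2130.8 / 3.5 = 608.79 kPa.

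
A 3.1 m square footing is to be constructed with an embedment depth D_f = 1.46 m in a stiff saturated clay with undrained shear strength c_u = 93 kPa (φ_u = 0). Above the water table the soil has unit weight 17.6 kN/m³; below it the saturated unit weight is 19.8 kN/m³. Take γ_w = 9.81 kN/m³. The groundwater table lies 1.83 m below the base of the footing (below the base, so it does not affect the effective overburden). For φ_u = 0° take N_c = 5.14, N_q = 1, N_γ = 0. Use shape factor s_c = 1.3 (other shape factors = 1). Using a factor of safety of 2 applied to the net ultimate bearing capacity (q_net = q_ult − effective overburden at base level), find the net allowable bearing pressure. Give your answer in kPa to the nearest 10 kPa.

q_all(net) ≈ 310 kPa

q = γ·D_f = 17.6 × 1.46 = 25.696 kPa.
c·N_c·s_c = 93 × 5.14 × 1.3 = 621.43 kPa
q·N_q = 25.696 × 1 = 25.696 kPa
q_ult = 621.43 + 25.696 = 647.12 kPa.
Net ultimate: q_net = 647.12 − 25.696 = 621.43 kPa.
q_all(net) = 621.43 / 2 = 310.71 kPa.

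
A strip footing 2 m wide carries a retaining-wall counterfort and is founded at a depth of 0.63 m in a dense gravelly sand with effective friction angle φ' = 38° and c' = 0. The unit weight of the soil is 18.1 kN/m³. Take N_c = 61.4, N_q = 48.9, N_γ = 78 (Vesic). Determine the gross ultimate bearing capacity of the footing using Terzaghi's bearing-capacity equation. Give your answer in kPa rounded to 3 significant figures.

Overburden at base level: q = 18.1 × 0.63 = 11.403 kPa.
Surcharge term q·N_q = 11.403 × 48.9 = 557.61 kPa; self-weight term 0.5·γ·B·N_γ = 0.5 × 18.1 × 2 × 78 = 1411.8 kPa.
q_ult = 557.61 + 1411.8 = 1969.4 kPa.

q_ult ≈ 1970 kPa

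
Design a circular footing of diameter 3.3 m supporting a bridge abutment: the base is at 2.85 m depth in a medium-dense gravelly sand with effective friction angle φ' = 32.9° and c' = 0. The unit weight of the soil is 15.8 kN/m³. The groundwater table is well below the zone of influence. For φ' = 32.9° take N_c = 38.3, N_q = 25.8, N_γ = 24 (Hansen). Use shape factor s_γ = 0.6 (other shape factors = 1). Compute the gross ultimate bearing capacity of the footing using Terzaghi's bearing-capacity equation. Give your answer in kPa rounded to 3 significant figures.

q_ult ≈ 1540 kPa

Overburden at base level: q = 15.8 × 2.85 = 45.03 kPa.
Surcharge term q·N_q = 45.03 × 25.8 = 1161.8 kPa; self-weight term 0.5·γ·B·N_γ·s_γ = 0.5 × 15.8 × 3.3 × 24 × 0.6 = 375.41 kPa.
q_ult = 1161.8 + 375.41 = 1537.2 kPa.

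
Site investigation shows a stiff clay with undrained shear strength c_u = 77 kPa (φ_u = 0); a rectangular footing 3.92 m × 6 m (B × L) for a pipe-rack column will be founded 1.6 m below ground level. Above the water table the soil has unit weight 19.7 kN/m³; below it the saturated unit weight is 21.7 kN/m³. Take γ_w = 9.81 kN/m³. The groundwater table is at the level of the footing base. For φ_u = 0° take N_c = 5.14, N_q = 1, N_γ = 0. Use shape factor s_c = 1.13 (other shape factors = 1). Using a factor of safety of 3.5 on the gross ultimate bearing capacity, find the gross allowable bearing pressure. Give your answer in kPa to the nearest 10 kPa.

q = γ·D_f = 19.7 × 1.6 = 31.52 kPa.
c·N_c·s_c = 77 × 5.14 × 1.13 = 447.23 kPa
q·N_q = 31.52 × 1 = 31.52 kPa
q_ult = 447.23 + 31.52 = 478.75 kPa.
q_all = 478.75 / 3.5 = 136.79 kPa.

q_all ≈ 140 kPa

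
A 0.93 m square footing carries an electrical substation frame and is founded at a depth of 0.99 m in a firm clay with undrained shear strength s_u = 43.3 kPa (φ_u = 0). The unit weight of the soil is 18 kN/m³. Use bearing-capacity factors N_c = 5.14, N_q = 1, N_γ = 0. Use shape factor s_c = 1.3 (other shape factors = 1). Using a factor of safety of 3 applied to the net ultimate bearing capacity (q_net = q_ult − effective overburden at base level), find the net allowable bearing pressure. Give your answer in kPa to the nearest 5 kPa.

Effective surcharge at the founding depth q = γ·D_f = 18 × 0.99 = 17.82 kPa.
q_ult = c·N_c·s_c + q·N_q
     = 43.3 × 5.14 × 1.3 + 17.82 × 1
     = 289.33 + 17.82 = 307.15 kPa.
Net ultimate: q_net = 307.15 − 17.82 = 289.33 kPa.
q_all(net) = 289.33 / 3 = 96.444 kPa.

q_all(net) ≈ 95 kPa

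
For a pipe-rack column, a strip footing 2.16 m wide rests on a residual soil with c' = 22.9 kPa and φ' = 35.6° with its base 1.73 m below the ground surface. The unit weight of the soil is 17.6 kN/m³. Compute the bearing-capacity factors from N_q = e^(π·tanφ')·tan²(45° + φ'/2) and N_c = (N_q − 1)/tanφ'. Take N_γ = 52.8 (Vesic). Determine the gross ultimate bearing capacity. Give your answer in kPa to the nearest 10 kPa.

q_ult ≈ 3210 kPa

tan35.6° = 0.7159, so N_q = e^(π×0.7159)·tan²(62.8°) = 9.48 × 3.786 = 35.89.
N_c = (35.89 − 1)/tan35.6° = 48.74.
Overburden at base level: q = 17.6 × 1.73 = 30.448 kPa.
Cohesion term c·N_c = 22.9 × 48.736 = 1116 kPa; surcharge term q·N_q = 30.448 × 35.891 = 1092.8 kPa; self-weight term 0.5·γ·B·N_γ = 0.5 × 17.6 × 2.16 × 52.8 = 1003.6 kPa.
q_ult = 1116 + 1092.8 + 1003.6 = 3212.5 kPa.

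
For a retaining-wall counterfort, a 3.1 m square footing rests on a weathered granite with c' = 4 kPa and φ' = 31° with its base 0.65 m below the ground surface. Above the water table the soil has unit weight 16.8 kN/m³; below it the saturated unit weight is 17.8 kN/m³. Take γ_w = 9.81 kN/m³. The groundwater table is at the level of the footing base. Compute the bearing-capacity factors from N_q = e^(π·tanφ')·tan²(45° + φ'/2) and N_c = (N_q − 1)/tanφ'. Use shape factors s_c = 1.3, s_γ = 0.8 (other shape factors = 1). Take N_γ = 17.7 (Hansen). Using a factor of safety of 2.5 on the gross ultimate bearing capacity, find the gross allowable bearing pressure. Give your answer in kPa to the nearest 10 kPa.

q_all ≈ 230 kPa

N_q = e^(π·tan31°)·tan²(60.5°) = 20.63; N_c = (N_q − 1)/tanφ' = 32.67.
Overburden at base level: q = 16.8 × 0.65 = 10.92 kPa.
Below the base the soil is submerged, so the ½γBN_γ term uses γ' = 17.8 − 9.81 = 7.99 kN/m³.
Cohesion term c·N_c·s_c = 4 × 32.671 × 1.3 = 169.89 kPa; surcharge term q·N_q = 10.92 × 20.631 = 225.29 kPa; self-weight term 0.5·γ·B·N_γ·s_γ = 0.5 × 7.99 × 3.1 × 17.7 × 0.8 = 175.36 kPa.
q_ult = 169.89 + 225.29 + 175.36 = 570.54 kPa.
q_all = 570.54 / 2.5 = 228.22 kPa.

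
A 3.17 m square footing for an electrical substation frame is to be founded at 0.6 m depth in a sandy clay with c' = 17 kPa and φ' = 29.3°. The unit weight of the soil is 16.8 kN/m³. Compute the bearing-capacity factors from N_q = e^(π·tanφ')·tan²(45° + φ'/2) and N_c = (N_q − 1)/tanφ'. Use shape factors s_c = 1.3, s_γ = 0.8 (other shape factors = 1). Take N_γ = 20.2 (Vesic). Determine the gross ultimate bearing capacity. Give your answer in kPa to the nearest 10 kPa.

tan29.3° = 0.5612, so N_q = e^(π×0.5612)·tan²(59.65°) = 5.83 × 2.917 = 17.
N_c = (17 − 1)/tan29.3° = 28.52.
Effective surcharge at the founding depth q = γ·D_f = 16.8 × 0.6 = 10.08 kPa.
q_ult = c·N_c·s_c + q·N_q + 0.5·γ·B·N_γ·s_γ
     = 17 × 28.52 × 1.3 + 10.08 × 17.004 + 0.5 × 16.8 × 3.17 × 20.2 × 0.8
     = 630.28 + 171.4 + 430.31 = 1232 kPa.

q_ult ≈ 1230 kPa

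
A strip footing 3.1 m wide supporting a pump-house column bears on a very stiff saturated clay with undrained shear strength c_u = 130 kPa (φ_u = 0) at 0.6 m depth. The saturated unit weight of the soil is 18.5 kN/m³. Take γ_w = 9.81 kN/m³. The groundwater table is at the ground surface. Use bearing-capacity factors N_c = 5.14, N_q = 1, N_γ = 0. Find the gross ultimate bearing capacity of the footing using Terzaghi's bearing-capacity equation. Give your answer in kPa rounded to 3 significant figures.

q_ult ≈ 673 kPa

Water table at ground surface, so effective unit weight γ' = 18.5 − 9.81 = 8.69 kN/m³ is used throughout; overburden q = 8.69 × 0.6 = 5.214 kPa.
Cohesion term c·N_c = 130 × 5.14 = 668.2 kPa; surcharge term q·N_q = 5.214 × 1 = 5.214 kPa.
q_ult = 668.2 + 5.214 = 673.41 kPa.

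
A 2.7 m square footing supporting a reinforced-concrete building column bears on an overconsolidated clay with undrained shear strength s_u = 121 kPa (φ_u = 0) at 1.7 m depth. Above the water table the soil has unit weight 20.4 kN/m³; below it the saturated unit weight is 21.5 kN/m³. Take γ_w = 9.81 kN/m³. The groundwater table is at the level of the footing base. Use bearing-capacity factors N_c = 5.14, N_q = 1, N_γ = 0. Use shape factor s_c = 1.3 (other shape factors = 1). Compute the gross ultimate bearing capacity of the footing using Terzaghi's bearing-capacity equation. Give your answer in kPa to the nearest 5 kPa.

q_ult ≈ 845 kPa

Effective surcharge at the founding depth q = γ·D_f = 20.4 × 1.7 = 34.68 kPa.
q_ult = c·N_c·s_c + q·N_q
     = 121 × 5.14 × 1.3 + 34.68 × 1
     = 808.52 + 34.68 = 843.2 kPa.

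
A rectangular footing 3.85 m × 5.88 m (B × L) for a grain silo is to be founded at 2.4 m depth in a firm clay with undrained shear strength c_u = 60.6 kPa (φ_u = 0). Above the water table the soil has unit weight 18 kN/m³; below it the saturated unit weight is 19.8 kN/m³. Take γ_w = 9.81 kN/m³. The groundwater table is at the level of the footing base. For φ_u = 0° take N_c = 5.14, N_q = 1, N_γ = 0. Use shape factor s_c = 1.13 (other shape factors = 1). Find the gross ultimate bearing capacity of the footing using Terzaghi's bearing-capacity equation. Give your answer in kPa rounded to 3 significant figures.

Effective surcharge at the founding depth q = γ·D_f = 18 × 2.4 = 43.2 kPa.
q_ult = c·N_c·s_c + q·N_q
     = 60.6 × 5.14 × 1.13 + 43.2 × 1
     = 351.98 + 43.2 = 395.18 kPa.

q_ult ≈ 395 kPa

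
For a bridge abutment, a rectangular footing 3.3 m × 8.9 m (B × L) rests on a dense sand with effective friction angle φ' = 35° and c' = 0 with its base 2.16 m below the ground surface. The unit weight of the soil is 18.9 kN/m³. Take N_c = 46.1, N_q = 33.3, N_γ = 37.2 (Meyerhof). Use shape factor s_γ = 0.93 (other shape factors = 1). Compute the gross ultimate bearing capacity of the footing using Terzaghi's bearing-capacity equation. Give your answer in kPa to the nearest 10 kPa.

q_ult ≈ 2440 kPa

Overburden at base level: q = 18.9 × 2.16 = 40.824 kPa.
Surcharge term q·N_q = 40.824 × 33.3 = 1359.4 kPa; self-weight term 0.5·γ·B·N_γ·s_γ = 0.5 × 18.9 × 3.3 × 37.2 × 0.93 = 1078.9 kPa.
q_ult = 1359.4 + 1078.9 = 2438.3 kPa.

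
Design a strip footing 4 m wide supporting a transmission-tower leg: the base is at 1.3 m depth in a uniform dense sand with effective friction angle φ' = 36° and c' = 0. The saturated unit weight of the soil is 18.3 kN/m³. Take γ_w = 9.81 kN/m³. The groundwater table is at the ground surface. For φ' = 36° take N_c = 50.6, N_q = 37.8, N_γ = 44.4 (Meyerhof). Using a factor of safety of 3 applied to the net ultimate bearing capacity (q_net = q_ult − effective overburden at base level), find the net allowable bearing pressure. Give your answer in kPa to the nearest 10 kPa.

γ' = 18.3 − 9.81 = 8.49 kN/m³ (submerged throughout). q = 8.49 × 1.3 = 11.037 kPa; the same γ' applies in the ½γBN_γ term.
q·N_q = 11.037 × 37.8 = 417.2 kPa
0.5·γ·B·N_γ = 0.5 × 8.49 × 4 × 44.4 = 753.91 kPa
q_ult = 417.2 + 753.91 = 1171.1 kPa.
Net ultimate: q_net = 1171.1 − 11.037 = 1160.1 kPa.
q_all(net) = 1160.1 / 3 = 386.69 kPa.

q_all(net) ≈ 390 kPa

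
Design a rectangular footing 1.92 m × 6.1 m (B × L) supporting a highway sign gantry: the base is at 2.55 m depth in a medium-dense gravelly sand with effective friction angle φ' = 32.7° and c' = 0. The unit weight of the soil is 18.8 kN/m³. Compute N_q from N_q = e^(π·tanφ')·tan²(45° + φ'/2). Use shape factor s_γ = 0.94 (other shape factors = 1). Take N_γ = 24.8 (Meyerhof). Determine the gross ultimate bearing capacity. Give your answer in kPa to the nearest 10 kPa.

q_ult ≈ 1630 kPa

tan32.7° = 0.642, so N_q = e^(π×0.642)·tan²(61.35°) = 7.515 × 3.35 = 25.18.
q = γ·D_f = 18.8 × 2.55 = 47.94 kPa.
q·N_q = 47.94 × 25.175 = 1206.9 kPa
0.5·γ·B·N_γ·s_γ = 0.5 × 18.8 × 1.92 × 24.8 × 0.94 = 420.73 kPa
q_ult = 1206.9 + 420.73 = 1627.6 kPa.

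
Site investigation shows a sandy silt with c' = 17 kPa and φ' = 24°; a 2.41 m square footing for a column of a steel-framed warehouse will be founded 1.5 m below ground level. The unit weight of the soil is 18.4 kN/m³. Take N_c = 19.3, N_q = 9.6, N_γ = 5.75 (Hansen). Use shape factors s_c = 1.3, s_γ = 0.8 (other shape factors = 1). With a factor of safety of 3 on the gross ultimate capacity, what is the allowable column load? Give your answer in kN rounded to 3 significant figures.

q = γ·D_f = 18.4 × 1.5 = 27.6 kPa.
c·N_c·s_c = 17 × 19.3 × 1.3 = 426.53 kPa
q·N_q = 27.6 × 9.6 = 264.96 kPa
0.5·γ·B·N_γ·s_γ = 0.5 × 18.4 × 2.41 × 5.75 × 0.8 = 101.99 kPa
q_ult = 426.53 + 264.96 + 101.99 = 793.48 kPa.
Gross allowable pressure q_all = 793.48 / 3 = 264.49 kPa.
Footing area = 5.8081 m², so allowable column load = 264.49 × 5.8081 = 1536.2 kN.

P_all ≈ 1540 kN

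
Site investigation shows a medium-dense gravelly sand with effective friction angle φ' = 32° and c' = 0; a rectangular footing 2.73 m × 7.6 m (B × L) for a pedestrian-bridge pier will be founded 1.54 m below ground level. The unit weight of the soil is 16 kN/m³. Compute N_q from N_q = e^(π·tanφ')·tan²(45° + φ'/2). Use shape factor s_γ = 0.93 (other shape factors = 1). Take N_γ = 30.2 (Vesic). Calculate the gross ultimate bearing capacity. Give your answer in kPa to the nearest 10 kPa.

tan32° = 0.6249, so N_q = e^(π×0.6249)·tan²(61°) = 7.121 × 3.255 = 23.18.
q = γ·D_f = 16 × 1.54 = 24.64 kPa.
q·N_q = 24.64 × 23.177 = 571.08 kPa
0.5·γ·B·N_γ·s_γ = 0.5 × 16 × 2.73 × 30.2 × 0.93 = 613.4 kPa
q_ult = 571.08 + 613.4 = 1184.5 kPa.

q_ult ≈ 1180 kPa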